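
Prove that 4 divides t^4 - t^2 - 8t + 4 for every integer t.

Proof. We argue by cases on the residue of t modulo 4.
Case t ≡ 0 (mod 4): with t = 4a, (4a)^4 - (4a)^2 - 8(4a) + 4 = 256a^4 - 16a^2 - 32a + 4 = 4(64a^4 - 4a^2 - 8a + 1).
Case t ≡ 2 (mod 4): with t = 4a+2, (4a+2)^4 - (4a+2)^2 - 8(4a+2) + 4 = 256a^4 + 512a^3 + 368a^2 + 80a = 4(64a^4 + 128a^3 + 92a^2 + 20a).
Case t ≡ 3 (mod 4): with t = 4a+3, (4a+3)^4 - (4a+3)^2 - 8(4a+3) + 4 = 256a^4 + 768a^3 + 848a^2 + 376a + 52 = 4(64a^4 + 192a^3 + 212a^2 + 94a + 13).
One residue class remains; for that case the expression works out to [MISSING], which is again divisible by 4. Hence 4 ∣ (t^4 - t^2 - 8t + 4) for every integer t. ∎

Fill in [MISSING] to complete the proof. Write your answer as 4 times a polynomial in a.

4(64a^4 + 64a^3 + 20a^2 - 6a - 1)

The residues treated are {0, 2, 3}, so the missing case is t ≡ 1 (mod 4); write t = 4a+1.
Then (4a+1)^4 - (4a+1)^2 - 8(4a+1) + 4 = 256a^4 + 256a^3 + 80a^2 - 24a - 4 = 4(64a^4 + 64a^3 + 20a^2 - 6a - 1).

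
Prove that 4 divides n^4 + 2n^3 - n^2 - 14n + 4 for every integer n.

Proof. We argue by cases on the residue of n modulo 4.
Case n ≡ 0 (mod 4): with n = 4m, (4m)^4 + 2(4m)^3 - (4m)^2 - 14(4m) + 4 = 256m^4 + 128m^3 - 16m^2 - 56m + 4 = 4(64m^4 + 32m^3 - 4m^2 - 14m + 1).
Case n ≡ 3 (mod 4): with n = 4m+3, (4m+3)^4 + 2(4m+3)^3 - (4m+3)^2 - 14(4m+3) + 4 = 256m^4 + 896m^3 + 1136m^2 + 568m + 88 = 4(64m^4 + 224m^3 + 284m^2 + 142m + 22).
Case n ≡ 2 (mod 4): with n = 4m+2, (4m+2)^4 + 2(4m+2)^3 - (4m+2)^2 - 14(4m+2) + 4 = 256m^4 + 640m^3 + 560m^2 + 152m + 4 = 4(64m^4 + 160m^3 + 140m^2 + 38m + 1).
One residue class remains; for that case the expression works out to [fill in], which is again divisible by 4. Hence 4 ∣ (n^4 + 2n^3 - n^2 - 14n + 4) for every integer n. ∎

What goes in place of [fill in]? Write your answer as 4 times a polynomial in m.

4(64m^4 + 96m^3 + 44m^2 - 6m - 2)

The residues treated are {0, 3, 2}, so the missing case is n ≡ 1 (mod 4); write n = 4m+1.
Then (4m+1)^4 + 2(4m+1)^3 - (4m+1)^2 - 14(4m+1) + 4 = 256m^4 + 384m^3 + 176m^2 - 24m - 8 = 4(64m^4 + 96m^3 + 44m^2 - 6m - 2).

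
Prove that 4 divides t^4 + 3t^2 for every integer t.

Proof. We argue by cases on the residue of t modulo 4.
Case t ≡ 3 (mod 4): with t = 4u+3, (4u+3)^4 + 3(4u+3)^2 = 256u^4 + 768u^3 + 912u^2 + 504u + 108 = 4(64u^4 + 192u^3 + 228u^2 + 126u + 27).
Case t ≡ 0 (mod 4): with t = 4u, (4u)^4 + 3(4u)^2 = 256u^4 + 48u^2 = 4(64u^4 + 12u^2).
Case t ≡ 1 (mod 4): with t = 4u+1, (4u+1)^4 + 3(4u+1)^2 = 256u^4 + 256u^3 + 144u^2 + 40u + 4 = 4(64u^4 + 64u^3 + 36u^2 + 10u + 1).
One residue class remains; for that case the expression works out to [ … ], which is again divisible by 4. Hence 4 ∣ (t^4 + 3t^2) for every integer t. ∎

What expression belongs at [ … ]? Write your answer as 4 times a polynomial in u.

4(64u^4 + 128u^3 + 108u^2 + 44u + 7)

The residues treated are {3, 0, 1}, so the missing case is t ≡ 2 (mod 4); write t = 4u+2.
Then (4u+2)^4 + 3(4u+2)^2 = 256u^4 + 512u^3 + 432u^2 + 176u + 28 = 4(64u^4 + 128u^3 + 108u^2 + 44u + 7).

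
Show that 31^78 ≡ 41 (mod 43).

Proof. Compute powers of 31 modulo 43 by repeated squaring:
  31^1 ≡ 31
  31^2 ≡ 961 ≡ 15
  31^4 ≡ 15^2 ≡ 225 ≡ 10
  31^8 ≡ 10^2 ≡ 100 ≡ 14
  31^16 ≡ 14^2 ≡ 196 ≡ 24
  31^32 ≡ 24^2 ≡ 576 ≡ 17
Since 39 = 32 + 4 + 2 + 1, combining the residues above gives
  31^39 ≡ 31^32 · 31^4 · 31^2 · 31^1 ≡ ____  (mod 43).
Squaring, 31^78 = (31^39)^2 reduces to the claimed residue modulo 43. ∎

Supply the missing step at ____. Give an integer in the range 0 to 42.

16

31^32 · 31^4 · 31^2 · 31^1 ≡ 17 · 10 · 15 · 31 = 79050.
79050 mod 43 = 16, so 31^39 ≡ 16 (mod 43).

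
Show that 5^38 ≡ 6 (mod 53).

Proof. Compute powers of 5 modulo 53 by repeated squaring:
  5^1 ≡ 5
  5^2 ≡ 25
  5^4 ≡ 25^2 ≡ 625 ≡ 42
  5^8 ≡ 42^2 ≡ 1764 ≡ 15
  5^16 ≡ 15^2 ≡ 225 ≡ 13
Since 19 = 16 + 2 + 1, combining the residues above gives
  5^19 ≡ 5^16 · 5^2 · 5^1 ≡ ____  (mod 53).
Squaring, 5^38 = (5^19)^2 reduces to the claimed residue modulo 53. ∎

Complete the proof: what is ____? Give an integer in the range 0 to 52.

5^16 · 5^2 · 5^1 ≡ 13 · 25 · 5 = 1625.
1625 mod 53 = 35, so 5^19 ≡ 35 (mod 53).

35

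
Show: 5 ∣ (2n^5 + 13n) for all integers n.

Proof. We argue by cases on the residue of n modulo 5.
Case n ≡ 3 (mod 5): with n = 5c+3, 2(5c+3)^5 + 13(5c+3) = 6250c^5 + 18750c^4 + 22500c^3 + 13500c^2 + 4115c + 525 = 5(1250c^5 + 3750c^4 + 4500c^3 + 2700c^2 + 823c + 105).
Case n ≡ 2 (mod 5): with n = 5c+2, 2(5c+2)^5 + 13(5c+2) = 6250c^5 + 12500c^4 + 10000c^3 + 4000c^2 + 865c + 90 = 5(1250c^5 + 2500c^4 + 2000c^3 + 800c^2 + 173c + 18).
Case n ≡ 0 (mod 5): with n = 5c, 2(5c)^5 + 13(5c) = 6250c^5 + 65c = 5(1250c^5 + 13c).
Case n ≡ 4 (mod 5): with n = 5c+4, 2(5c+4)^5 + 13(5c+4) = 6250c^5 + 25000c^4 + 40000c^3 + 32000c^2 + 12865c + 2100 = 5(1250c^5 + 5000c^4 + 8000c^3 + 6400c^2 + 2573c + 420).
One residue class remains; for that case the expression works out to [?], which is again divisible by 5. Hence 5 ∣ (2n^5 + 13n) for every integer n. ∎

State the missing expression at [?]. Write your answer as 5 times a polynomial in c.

The residues treated are {3, 2, 0, 4}, so the missing case is n ≡ 1 (mod 5); write n = 5c+1.
Then 2(5c+1)^5 + 13(5c+1) = 6250c^5 + 6250c^4 + 2500c^3 + 500c^2 + 115c + 15 = 5(1250c^5 + 1250c^4 + 500c^3 + 100c^2 + 23c + 3).

5(1250c^5 + 1250c^4 + 500c^3 + 100c^2 + 23c + 3)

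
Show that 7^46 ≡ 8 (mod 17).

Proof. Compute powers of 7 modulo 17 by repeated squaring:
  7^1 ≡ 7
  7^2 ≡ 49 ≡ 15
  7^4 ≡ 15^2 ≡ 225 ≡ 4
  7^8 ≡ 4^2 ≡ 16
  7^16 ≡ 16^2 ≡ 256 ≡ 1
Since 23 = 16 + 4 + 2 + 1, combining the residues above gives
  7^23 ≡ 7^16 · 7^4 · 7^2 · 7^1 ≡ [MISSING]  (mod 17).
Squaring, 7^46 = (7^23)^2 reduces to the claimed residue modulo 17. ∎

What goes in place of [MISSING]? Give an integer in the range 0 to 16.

7^16 · 7^4 · 7^2 · 7^1 ≡ 1 · 4 · 15 · 7 = 420.
420 mod 17 = 12, so 7^23 ≡ 12 (mod 17).

12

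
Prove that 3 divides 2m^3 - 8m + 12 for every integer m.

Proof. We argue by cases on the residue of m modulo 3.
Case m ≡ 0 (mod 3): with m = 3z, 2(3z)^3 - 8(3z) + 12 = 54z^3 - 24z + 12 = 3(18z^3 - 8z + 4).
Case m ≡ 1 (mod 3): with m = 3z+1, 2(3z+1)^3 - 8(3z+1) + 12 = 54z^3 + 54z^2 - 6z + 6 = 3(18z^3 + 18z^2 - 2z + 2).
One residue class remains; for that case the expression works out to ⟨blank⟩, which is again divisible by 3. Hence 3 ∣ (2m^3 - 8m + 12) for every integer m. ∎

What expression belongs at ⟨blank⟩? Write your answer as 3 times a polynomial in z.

3(18z^3 + 36z^2 + 16z + 4)

The residues treated are {0, 1}, so the missing case is m ≡ 2 (mod 3); write m = 3z+2.
Then 2(3z+2)^3 - 8(3z+2) + 12 = 54z^3 + 108z^2 + 48z + 12 = 3(18z^3 + 36z^2 + 16z + 4).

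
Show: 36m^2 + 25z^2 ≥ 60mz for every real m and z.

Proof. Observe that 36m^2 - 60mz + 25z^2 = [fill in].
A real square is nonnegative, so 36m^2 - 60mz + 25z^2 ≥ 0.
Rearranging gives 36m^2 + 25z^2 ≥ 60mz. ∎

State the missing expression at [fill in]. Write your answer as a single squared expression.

36m^2 - 60mz + 25z^2 is a perfect-square trinomial: the outer terms are (6m)^2 and (5z)^2, and the cross term is -2·6m·5z.
So 36m^2 - 60mz + 25z^2 = (6m - 5z)^2 ≥ 0.

(6m - 5z)^2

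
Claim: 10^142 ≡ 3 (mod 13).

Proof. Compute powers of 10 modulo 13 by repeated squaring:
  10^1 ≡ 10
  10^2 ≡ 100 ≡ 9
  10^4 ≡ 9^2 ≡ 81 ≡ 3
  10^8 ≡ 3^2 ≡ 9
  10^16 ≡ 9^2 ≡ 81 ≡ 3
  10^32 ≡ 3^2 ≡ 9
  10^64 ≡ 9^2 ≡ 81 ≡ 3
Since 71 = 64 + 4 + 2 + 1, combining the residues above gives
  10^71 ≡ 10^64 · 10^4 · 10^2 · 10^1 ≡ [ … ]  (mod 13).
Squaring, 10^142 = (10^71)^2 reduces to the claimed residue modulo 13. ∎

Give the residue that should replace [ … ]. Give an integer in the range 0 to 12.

10^64 · 10^4 · 10^2 · 10^1 ≡ 3 · 3 · 9 · 10 = 810.
810 mod 13 = 4, so 10^71 ≡ 4 (mod 13).

4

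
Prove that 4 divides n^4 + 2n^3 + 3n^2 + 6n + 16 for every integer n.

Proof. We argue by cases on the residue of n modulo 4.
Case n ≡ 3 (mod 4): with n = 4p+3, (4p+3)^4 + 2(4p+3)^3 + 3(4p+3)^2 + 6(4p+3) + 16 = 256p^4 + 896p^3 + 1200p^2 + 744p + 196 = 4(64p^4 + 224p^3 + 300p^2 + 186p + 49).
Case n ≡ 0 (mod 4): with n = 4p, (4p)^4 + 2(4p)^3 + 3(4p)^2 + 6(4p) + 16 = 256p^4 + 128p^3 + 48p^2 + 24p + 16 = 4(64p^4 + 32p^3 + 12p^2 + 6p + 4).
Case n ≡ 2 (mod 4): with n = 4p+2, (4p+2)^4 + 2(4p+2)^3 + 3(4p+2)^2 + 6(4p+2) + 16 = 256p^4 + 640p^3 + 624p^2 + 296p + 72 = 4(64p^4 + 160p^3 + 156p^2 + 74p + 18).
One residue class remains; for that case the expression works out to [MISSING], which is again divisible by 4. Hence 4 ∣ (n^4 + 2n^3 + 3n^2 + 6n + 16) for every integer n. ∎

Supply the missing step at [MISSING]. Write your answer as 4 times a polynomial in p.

4(64p^4 + 96p^3 + 60p^2 + 22p + 7)

Only n ≡ 1 (mod 4) is unaccounted for. Put n = 4p+1:
(4p+1)^4 + 2(4p+1)^3 + 3(4p+1)^2 + 6(4p+1) + 16 expands to 256p^4 + 384p^3 + 240p^2 + 88p + 28,
and factoring out 4 leaves 4(64p^4 + 96p^3 + 60p^2 + 22p + 7).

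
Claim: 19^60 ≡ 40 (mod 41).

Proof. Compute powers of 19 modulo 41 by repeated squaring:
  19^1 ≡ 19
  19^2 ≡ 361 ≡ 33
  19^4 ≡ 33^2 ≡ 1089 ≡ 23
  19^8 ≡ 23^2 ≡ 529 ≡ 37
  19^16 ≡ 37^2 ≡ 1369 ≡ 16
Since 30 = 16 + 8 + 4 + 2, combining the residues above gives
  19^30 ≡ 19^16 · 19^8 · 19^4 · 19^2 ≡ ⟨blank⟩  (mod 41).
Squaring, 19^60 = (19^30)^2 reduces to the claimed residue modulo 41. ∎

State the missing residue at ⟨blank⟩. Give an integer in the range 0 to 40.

9

19^16 · 19^8 · 19^4 · 19^2 ≡ 16 · 37 · 23 · 33 = 449328.
449328 mod 41 = 9, so 19^30 ≡ 9 (mod 41).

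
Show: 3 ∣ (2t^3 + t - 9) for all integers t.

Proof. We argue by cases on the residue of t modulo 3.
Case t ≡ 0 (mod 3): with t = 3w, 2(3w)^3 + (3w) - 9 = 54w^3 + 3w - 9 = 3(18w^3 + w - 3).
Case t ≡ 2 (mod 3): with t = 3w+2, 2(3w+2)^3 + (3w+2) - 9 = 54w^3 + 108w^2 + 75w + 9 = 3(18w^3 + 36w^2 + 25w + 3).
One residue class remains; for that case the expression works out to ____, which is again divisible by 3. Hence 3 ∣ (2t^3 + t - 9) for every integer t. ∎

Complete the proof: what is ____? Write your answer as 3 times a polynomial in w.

The residues treated are {0, 2}, so the missing case is t ≡ 1 (mod 3); write t = 3w+1.
Then 2(3w+1)^3 + (3w+1) - 9 = 54w^3 + 54w^2 + 21w - 6 = 3(18w^3 + 18w^2 + 7w - 2).

3(18w^3 + 18w^2 + 7w - 2)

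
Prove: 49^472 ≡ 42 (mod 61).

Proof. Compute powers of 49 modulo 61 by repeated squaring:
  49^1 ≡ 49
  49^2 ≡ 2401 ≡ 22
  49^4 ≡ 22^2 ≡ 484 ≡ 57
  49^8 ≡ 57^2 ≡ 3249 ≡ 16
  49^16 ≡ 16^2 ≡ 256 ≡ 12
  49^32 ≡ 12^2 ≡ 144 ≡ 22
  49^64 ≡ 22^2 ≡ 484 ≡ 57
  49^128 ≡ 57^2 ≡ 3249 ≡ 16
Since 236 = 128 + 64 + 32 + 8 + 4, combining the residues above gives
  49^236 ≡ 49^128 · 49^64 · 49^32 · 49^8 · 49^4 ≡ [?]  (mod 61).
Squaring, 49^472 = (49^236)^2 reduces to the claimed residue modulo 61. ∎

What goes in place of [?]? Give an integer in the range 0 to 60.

49^128 · 49^64 · 49^32 · 49^8 · 49^4 ≡ 16 · 57 · 22 · 16 · 57 = 18298368.
18298368 mod 61 = 15, so 49^236 ≡ 15 (mod 61).

15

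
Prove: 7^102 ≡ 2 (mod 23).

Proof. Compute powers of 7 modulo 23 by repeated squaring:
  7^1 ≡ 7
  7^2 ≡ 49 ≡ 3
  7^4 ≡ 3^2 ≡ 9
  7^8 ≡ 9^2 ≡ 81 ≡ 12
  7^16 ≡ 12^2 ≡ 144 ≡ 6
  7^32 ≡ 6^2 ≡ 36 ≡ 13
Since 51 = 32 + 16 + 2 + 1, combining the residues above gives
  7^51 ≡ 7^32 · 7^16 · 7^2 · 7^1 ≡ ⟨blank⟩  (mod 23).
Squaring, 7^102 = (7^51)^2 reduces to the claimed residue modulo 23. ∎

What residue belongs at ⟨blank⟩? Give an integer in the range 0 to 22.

Multiply the listed residues: 13 · 6 · 3 · 7 = 78 → 234 → 1638.
Reducing modulo 23: 1638 = 71·23 + 5, so 7^51 ≡ 5.

5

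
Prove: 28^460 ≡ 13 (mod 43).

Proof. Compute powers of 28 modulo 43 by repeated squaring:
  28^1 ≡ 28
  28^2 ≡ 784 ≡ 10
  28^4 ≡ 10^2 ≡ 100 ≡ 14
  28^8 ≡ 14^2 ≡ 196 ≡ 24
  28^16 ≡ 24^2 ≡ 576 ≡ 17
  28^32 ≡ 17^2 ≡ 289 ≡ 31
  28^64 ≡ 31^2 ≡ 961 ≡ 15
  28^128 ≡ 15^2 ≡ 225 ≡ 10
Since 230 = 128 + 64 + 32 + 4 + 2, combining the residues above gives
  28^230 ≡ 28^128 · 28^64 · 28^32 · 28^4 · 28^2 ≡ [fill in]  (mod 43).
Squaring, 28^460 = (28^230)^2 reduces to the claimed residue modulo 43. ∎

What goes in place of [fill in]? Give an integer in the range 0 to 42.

23

28^128 · 28^64 · 28^32 · 28^4 · 28^2 ≡ 10 · 15 · 31 · 14 · 10 = 651000.
651000 mod 43 = 23, so 28^230 ≡ 23 (mod 43).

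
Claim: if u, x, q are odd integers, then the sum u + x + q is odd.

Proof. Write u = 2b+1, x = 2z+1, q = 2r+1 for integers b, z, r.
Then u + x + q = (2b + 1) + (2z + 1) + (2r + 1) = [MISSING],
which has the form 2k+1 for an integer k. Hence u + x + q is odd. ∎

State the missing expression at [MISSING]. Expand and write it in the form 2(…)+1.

2(b + r + z + 1) + 1

Expanding: (2b + 1) + (2z + 1) + (2r + 1) = 2b + 2r + 2z + 3.
Every term except the constant is even, so this is 2(b + r + z + 1) + 1,
and b + r + z + 1 ∈ ℤ gives the required form.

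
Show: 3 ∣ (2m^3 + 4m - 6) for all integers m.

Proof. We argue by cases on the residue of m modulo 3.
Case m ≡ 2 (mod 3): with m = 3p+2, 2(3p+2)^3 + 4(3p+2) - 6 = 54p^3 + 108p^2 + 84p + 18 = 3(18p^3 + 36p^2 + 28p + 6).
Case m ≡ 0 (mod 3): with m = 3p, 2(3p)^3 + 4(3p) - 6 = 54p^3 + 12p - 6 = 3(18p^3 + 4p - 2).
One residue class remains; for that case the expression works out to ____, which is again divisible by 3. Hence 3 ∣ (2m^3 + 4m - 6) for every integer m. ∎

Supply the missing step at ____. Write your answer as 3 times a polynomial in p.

3(18p^3 + 18p^2 + 10p)

The residues treated are {2, 0}, so the missing case is m ≡ 1 (mod 3); write m = 3p+1.
Then 2(3p+1)^3 + 4(3p+1) - 6 = 54p^3 + 54p^2 + 30p = 3(18p^3 + 18p^2 + 10p).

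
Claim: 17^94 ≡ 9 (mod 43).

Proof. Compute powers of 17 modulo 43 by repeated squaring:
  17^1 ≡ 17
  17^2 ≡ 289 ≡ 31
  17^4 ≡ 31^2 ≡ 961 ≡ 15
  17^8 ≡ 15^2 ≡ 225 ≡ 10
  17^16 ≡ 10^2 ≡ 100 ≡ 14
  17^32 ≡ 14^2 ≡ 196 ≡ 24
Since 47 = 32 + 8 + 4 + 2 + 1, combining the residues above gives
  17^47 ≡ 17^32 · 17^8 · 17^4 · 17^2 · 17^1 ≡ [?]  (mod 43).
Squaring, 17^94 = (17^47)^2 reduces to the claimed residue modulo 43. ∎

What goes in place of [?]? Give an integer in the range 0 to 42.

17^32 · 17^8 · 17^4 · 17^2 · 17^1 ≡ 24 · 10 · 15 · 31 · 17 = 1897200.
1897200 mod 43 = 40, so 17^47 ≡ 40 (mod 43).

40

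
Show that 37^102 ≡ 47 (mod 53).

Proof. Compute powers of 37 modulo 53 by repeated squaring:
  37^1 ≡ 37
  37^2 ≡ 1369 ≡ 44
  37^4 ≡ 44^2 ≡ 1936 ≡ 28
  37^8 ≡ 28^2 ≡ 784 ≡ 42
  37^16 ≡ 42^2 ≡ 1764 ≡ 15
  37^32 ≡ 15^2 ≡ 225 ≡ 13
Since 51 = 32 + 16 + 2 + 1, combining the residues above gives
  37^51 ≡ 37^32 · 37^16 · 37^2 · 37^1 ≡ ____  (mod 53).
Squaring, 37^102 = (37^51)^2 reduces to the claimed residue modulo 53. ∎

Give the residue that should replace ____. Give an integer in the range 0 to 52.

37^32 · 37^16 · 37^2 · 37^1 ≡ 13 · 15 · 44 · 37 = 317460.
317460 mod 53 = 43, so 37^51 ≡ 43 (mod 53).

43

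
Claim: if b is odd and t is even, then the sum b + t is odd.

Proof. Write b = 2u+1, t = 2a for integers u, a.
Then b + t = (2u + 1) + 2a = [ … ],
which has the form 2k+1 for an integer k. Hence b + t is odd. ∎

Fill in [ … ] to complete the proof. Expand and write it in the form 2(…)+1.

Expanding: (2u + 1) + 2a = 2a + 2u + 1.
Every term except the constant is even, so this is 2(a + u) + 1,
and a + u ∈ ℤ gives the required form.

2(a + u) + 1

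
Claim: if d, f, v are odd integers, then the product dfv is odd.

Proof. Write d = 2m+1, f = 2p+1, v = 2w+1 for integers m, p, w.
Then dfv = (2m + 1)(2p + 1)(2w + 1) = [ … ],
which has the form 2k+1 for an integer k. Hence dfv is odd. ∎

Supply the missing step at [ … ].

(2m + 1)(2p + 1)(2w + 1) = 8mpw + 4mp + 4mw + 2m + 4pw + 2p + 2w + 1
= 2(4mpw + 2mp + 2mw + m + 2pw + p + w) + 1.
Since 4mpw + 2mp + 2mw + m + 2pw + p + w is an integer, the product is of the form 2k+1 for an integer k.

2(4mpw + 2mp + 2mw + m + 2pw + p + w) + 1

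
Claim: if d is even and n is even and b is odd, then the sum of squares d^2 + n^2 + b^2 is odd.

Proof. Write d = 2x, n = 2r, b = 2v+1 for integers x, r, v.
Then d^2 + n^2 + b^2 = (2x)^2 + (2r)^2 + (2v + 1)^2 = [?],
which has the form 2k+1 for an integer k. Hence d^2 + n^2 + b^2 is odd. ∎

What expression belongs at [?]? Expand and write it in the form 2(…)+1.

Expanding: (2x)^2 + (2r)^2 + (2v + 1)^2 = 4r^2 + 4v^2 + 4v + 4x^2 + 1.
Every term except the constant is even, so this is 2(2r^2 + 2v^2 + 2v + 2x^2) + 1,
and 2r^2 + 2v^2 + 2v + 2x^2 ∈ ℤ gives the required form.

2(2r^2 + 2v^2 + 2v + 2x^2) + 1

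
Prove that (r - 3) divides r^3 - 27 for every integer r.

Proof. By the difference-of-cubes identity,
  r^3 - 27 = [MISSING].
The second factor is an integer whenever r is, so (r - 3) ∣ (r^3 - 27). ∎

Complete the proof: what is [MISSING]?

a^3 - b^3 = (a - b)(a^2 + ab + b^2). With a = r, b = 3:
r^3 - 27 = (r - 3)(r^2 + 3r + 9).

(r - 3)(r^2 + 3r + 9)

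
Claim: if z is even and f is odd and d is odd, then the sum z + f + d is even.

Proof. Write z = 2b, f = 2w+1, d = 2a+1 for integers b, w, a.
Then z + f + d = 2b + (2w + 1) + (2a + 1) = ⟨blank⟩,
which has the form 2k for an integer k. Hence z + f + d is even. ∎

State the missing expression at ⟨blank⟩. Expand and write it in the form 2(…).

2b + (2w + 1) + (2a + 1) = 2a + 2b + 2w + 2
= 2(a + b + w + 1).
Since a + b + w + 1 is an integer, the sum is of the form 2k for an integer k.

2(a + b + w + 1)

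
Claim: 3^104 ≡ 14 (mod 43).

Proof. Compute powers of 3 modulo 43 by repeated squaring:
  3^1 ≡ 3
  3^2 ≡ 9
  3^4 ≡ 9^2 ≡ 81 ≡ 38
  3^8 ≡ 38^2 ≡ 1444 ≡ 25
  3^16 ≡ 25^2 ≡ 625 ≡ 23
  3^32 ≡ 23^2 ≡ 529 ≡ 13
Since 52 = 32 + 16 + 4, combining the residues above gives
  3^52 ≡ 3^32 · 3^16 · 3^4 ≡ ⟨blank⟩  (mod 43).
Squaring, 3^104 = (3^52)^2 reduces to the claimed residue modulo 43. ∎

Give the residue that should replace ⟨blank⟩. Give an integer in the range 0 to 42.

3^32 · 3^16 · 3^4 ≡ 13 · 23 · 38 = 11362.
11362 mod 43 = 10, so 3^52 ≡ 10 (mod 43).

10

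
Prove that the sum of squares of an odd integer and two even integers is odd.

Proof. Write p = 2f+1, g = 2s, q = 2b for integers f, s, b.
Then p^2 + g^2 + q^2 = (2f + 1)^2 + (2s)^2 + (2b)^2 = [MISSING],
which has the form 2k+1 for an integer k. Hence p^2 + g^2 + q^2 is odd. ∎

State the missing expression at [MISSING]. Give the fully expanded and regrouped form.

(2f + 1)^2 + (2s)^2 + (2b)^2 = 4b^2 + 4f^2 + 4f + 4s^2 + 1
= 2(2b^2 + 2f^2 + 2f + 2s^2) + 1.
Since 2b^2 + 2f^2 + 2f + 2s^2 is an integer, the sum of squares is of the form 2k+1 for an integer k.

2(2b^2 + 2f^2 + 2f + 2s^2) + 1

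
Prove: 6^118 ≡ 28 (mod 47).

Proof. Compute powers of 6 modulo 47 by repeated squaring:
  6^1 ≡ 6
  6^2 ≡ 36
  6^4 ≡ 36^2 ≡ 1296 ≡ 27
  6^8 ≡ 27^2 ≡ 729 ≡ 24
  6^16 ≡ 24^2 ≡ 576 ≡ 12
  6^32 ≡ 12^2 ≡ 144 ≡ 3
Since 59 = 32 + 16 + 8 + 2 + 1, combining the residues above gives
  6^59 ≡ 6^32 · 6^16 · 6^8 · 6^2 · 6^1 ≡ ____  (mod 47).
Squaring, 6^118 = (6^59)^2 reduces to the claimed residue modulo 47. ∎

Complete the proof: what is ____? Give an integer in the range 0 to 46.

34

6^32 · 6^16 · 6^8 · 6^2 · 6^1 ≡ 3 · 12 · 24 · 36 · 6 = 186624.
186624 mod 47 = 34, so 6^59 ≡ 34 (mod 47).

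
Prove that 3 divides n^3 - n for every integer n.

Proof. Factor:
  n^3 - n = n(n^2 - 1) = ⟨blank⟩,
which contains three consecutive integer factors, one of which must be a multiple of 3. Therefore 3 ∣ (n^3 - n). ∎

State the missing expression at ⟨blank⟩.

(n - 1)n(n + 1)

n(n^2 - 1) = n(n - 1)(n + 1) = (n - 1)n(n + 1).
These three factors are consecutive integers, so their product is divisible by 3.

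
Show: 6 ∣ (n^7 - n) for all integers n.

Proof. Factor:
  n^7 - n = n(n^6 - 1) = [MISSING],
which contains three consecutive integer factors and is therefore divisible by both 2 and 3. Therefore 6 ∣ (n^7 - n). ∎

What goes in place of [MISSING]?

n^6 - 1 = (n^2 - 1)(n^4 + n^2 + 1), and n^2 - 1 = (n-1)(n+1).
So n(n^6 - 1) = (n - 1)n(n + 1)(n^4 + n^2 + 1).

(n - 1)n(n + 1)(n^4 + n^2 + 1)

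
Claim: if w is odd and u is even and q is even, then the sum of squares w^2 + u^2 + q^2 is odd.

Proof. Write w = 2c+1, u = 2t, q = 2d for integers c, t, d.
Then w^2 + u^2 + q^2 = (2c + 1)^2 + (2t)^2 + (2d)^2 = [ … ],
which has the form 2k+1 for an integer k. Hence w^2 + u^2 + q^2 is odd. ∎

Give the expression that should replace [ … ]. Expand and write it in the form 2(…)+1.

2(2c^2 + 2c + 2d^2 + 2t^2) + 1

(2c + 1)^2 + (2t)^2 + (2d)^2 = 4c^2 + 4c + 4d^2 + 4t^2 + 1
= 2(2c^2 + 2c + 2d^2 + 2t^2) + 1.
Since 2c^2 + 2c + 2d^2 + 2t^2 is an integer, the sum of squares is of the form 2k+1 for an integer k.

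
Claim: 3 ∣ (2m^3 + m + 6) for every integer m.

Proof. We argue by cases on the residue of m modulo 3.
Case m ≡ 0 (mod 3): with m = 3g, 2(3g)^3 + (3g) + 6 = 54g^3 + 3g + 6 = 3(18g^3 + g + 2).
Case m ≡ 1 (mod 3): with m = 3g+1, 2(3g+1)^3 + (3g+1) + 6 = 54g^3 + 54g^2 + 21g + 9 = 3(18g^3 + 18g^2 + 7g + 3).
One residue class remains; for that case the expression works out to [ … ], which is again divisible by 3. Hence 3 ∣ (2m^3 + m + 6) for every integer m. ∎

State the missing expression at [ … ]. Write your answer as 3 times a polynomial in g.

The residues treated are {0, 1}, so the missing case is m ≡ 2 (mod 3); write m = 3g+2.
Then 2(3g+2)^3 + (3g+2) + 6 = 54g^3 + 108g^2 + 75g + 24 = 3(18g^3 + 36g^2 + 25g + 8).

3(18g^3 + 36g^2 + 25g + 8)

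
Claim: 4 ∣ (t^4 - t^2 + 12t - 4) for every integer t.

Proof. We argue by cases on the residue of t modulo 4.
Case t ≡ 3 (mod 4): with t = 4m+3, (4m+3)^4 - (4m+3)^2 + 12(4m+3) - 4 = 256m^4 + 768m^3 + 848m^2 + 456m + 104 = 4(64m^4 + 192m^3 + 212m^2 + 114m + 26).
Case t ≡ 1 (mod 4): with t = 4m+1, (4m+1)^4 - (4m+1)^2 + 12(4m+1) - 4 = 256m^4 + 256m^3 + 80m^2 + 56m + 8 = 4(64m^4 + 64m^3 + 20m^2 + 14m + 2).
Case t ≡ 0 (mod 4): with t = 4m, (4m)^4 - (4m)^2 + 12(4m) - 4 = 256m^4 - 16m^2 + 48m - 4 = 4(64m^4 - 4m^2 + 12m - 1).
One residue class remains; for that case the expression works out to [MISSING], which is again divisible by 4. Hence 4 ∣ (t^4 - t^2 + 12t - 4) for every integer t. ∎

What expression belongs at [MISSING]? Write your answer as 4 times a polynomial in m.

Only t ≡ 2 (mod 4) is unaccounted for. Put t = 4m+2:
(4m+2)^4 - (4m+2)^2 + 12(4m+2) - 4 expands to 256m^4 + 512m^3 + 368m^2 + 160m + 32,
and factoring out 4 leaves 4(64m^4 + 128m^3 + 92m^2 + 40m + 8).

4(64m^4 + 128m^3 + 92m^2 + 40m + 8)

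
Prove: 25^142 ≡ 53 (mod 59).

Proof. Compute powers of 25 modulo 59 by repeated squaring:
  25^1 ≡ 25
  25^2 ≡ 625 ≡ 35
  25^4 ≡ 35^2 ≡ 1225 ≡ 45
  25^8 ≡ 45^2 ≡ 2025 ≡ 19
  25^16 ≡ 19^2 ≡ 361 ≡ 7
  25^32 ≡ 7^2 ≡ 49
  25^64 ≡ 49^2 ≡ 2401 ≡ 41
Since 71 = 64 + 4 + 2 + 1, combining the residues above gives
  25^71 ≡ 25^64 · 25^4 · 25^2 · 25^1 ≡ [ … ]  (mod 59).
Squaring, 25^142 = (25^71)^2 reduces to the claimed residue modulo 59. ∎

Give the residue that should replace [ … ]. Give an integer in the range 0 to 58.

Multiply the listed residues: 41 · 45 · 35 · 25 = 1845 → 64575 → 1614375.
Reducing modulo 59: 1614375 = 27362·59 + 17, so 25^71 ≡ 17.

17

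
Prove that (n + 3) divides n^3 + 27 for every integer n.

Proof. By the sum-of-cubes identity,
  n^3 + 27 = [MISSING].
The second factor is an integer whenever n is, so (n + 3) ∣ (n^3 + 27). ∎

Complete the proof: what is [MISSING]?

(n + 3)(n^2 - 3n + 9)

a^3 + b^3 = (a + b)(a^2 - ab + b^2). With a = n, b = 3:
n^3 + 27 = (n + 3)(n^2 - 3n + 9).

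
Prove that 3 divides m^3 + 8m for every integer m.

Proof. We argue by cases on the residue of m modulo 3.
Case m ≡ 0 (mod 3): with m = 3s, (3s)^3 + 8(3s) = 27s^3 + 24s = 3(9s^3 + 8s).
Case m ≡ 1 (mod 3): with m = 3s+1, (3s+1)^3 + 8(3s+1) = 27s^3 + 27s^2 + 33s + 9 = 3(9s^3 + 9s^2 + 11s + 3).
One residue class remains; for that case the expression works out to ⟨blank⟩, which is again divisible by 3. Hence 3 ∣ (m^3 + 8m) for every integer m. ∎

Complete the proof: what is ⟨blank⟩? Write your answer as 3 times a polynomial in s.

Only m ≡ 2 (mod 3) is unaccounted for. Put m = 3s+2:
(3s+2)^3 + 8(3s+2) expands to 27s^3 + 54s^2 + 60s + 24,
and factoring out 3 leaves 3(9s^3 + 18s^2 + 20s + 8).

3(9s^3 + 18s^2 + 20s + 8)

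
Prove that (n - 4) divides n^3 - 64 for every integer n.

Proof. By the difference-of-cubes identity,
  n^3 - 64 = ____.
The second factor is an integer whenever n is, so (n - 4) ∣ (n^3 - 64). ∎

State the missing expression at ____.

(n - 4)(n^2 + 4n + 16)

Polynomial division of n^3 - 64 by n - 4 leaves remainder 0 and quotient n^2 + 4n + 16.
Hence n^3 - 64 = (n - 4)(n^2 + 4n + 16).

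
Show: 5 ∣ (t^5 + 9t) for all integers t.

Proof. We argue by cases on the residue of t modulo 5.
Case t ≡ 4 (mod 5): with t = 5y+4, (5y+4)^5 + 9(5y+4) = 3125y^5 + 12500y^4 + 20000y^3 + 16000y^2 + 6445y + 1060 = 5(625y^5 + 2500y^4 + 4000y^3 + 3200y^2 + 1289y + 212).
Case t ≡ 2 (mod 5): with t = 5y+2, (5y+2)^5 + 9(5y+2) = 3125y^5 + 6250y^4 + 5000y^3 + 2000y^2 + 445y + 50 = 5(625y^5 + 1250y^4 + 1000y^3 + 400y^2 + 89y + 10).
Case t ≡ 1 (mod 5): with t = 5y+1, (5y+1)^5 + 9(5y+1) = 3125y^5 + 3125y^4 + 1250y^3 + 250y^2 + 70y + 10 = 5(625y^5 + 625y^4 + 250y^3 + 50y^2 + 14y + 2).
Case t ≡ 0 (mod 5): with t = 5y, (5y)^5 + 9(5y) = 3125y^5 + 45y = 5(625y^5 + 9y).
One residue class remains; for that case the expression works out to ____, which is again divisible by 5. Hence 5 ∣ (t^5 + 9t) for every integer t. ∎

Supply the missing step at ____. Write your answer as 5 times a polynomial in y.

Only t ≡ 3 (mod 5) is unaccounted for. Put t = 5y+3:
(5y+3)^5 + 9(5y+3) expands to 3125y^5 + 9375y^4 + 11250y^3 + 6750y^2 + 2070y + 270,
and factoring out 5 leaves 5(625y^5 + 1875y^4 + 2250y^3 + 1350y^2 + 414y + 54).

5(625y^5 + 1875y^4 + 2250y^3 + 1350y^2 + 414y + 54)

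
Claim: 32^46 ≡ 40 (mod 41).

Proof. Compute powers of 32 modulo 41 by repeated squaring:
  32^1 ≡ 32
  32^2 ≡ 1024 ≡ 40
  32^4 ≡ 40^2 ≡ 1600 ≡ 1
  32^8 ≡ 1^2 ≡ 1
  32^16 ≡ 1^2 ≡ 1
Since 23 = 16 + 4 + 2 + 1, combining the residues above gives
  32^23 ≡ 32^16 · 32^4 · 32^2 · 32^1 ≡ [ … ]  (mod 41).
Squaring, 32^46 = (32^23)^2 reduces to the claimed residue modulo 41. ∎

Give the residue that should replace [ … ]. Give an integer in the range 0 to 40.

Multiply the listed residues: 1 · 1 · 40 · 32 = 1 → 40 → 1280.
Reducing modulo 41: 1280 = 31·41 + 9, so 32^23 ≡ 9.

9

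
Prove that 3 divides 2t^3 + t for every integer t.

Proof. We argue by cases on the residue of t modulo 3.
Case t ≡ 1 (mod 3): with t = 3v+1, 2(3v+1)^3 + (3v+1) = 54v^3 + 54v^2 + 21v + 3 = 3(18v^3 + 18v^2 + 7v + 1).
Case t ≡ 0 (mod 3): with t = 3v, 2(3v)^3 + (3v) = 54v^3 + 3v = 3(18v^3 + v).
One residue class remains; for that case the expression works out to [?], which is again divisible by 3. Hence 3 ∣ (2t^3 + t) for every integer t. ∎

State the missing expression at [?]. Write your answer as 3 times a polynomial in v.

Only t ≡ 2 (mod 3) is unaccounted for. Put t = 3v+2:
2(3v+2)^3 + (3v+2) expands to 54v^3 + 108v^2 + 75v + 18,
and factoring out 3 leaves 3(18v^3 + 36v^2 + 25v + 6).

3(18v^3 + 36v^2 + 25v + 6)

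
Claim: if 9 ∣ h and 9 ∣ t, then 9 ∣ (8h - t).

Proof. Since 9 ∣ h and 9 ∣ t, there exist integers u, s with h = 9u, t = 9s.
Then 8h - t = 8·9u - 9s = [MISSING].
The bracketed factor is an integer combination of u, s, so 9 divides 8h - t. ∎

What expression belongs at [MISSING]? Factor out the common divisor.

9(-s + 8u)

Pull the common 9 out of every term: 8·9u - 9s = 9(-s + 8u).
-s + 8u is an integer, which exhibits the divisibility.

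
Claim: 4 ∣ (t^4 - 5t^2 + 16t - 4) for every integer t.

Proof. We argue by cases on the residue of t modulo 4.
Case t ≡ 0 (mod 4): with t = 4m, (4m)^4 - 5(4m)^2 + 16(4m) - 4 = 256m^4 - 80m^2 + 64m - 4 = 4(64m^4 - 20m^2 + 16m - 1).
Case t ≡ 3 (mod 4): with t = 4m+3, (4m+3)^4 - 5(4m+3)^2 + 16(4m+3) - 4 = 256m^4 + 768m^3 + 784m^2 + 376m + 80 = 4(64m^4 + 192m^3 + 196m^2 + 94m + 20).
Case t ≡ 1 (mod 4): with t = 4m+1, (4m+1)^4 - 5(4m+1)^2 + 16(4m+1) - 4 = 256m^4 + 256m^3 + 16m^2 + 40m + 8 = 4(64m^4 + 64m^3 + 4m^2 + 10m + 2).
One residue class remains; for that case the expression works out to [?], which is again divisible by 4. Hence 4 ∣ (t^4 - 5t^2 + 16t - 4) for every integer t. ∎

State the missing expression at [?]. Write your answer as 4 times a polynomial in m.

4(64m^4 + 128m^3 + 76m^2 + 28m + 6)

The residues treated are {0, 3, 1}, so the missing case is t ≡ 2 (mod 4); write t = 4m+2.
Then (4m+2)^4 - 5(4m+2)^2 + 16(4m+2) - 4 = 256m^4 + 512m^3 + 304m^2 + 112m + 24 = 4(64m^4 + 128m^3 + 76m^2 + 28m + 6).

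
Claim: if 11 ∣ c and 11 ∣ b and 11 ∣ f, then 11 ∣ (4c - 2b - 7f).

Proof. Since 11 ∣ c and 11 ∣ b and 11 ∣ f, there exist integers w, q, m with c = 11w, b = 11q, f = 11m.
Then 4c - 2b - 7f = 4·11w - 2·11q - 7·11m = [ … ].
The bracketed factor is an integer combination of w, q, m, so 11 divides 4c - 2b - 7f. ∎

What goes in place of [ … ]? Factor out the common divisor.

Each term has a factor of 11: 4·11w - 2·11q - 7·11m = 11·(-7m - 2q + 4w).
Since -7m - 2q + 4w is an integer, 11 ∣ (4c - 2b - 7f).

11(-7m - 2q + 4w)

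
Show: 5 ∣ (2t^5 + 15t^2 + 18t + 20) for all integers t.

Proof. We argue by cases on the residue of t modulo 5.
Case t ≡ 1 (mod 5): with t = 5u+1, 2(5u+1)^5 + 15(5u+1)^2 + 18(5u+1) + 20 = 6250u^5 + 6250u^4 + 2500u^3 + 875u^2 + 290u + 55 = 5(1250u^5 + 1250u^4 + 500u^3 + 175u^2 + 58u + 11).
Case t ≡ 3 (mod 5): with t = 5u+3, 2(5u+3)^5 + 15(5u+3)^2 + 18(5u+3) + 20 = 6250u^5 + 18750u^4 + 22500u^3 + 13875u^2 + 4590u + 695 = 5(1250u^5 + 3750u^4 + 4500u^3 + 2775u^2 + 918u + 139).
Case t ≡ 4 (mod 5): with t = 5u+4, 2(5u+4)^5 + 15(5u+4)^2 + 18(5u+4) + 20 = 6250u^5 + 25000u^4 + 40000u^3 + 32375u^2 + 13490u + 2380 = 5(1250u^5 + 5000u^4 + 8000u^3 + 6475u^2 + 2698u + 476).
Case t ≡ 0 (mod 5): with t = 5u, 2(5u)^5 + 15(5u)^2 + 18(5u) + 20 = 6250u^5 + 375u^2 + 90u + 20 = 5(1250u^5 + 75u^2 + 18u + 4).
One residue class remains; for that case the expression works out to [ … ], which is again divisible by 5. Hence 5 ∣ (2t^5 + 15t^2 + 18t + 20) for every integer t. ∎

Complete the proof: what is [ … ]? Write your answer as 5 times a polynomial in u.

Only t ≡ 2 (mod 5) is unaccounted for. Put t = 5u+2:
2(5u+2)^5 + 15(5u+2)^2 + 18(5u+2) + 20 expands to 6250u^5 + 12500u^4 + 10000u^3 + 4375u^2 + 1190u + 180,
and factoring out 5 leaves 5(1250u^5 + 2500u^4 + 2000u^3 + 875u^2 + 238u + 36).

5(1250u^5 + 2500u^4 + 2000u^3 + 875u^2 + 238u + 36)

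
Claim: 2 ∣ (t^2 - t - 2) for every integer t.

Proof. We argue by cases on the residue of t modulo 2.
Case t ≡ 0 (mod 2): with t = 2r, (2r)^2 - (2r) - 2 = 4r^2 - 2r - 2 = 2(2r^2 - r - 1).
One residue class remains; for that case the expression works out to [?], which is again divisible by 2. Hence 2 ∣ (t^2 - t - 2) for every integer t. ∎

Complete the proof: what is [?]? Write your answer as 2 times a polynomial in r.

Only t ≡ 1 (mod 2) is unaccounted for. Put t = 2r+1:
(2r+1)^2 - (2r+1) - 2 expands to 4r^2 + 2r - 2,
and factoring out 2 leaves 2(2r^2 + r - 1).

2(2r^2 + r - 1)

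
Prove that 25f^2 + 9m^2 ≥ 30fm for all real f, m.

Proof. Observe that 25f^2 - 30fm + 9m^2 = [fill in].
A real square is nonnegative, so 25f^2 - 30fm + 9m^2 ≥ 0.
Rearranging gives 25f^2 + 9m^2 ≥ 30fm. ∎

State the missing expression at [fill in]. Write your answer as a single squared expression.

The leading and trailing coefficients are 5^2 and 3^2, and 30 = 2·5·3, so the trinomial is (5f - 3m)^2.
Hence 25f^2 - 30fm + 9m^2 ≥ 0.

(5f - 3m)^2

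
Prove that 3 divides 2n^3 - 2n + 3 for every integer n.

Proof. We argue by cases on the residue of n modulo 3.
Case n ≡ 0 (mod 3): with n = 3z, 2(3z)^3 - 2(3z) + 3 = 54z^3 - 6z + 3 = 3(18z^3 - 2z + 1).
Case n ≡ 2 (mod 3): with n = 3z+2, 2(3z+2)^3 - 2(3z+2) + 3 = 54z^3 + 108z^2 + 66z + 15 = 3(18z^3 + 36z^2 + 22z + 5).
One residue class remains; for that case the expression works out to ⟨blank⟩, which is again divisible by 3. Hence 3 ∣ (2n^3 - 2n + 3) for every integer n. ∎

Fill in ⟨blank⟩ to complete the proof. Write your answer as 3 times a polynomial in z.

3(18z^3 + 18z^2 + 4z + 1)

Only n ≡ 1 (mod 3) is unaccounted for. Put n = 3z+1:
2(3z+1)^3 - 2(3z+1) + 3 expands to 54z^3 + 54z^2 + 12z + 3,
and factoring out 3 leaves 3(18z^3 + 18z^2 + 4z + 1).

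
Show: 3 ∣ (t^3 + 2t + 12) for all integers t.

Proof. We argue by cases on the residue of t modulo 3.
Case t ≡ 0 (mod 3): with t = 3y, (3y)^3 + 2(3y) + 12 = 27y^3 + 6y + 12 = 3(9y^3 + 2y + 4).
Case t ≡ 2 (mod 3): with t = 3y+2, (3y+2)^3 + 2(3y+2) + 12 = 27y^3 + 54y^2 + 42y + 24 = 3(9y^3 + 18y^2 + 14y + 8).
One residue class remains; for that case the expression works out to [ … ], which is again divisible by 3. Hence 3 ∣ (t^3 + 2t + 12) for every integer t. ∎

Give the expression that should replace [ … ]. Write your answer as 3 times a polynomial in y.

3(9y^3 + 9y^2 + 5y + 5)

The residues treated are {0, 2}, so the missing case is t ≡ 1 (mod 3); write t = 3y+1.
Then (3y+1)^3 + 2(3y+1) + 12 = 27y^3 + 27y^2 + 15y + 15 = 3(9y^3 + 9y^2 + 5y + 5).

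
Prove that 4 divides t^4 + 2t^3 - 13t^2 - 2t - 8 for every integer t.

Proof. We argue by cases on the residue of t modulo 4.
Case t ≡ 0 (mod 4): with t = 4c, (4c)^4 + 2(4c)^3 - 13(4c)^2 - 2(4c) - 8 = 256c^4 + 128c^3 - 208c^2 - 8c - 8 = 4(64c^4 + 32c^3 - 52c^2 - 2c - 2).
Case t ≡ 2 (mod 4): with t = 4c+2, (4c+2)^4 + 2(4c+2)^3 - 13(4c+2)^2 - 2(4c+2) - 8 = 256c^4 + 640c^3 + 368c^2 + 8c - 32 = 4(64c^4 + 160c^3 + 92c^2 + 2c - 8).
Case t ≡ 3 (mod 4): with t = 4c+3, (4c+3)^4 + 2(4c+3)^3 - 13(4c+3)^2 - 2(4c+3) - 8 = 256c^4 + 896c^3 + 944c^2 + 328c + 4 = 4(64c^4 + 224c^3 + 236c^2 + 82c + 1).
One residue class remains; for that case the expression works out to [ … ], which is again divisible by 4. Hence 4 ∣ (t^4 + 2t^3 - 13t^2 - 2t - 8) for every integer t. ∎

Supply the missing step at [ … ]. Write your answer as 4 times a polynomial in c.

The residues treated are {0, 2, 3}, so the missing case is t ≡ 1 (mod 4); write t = 4c+1.
Then (4c+1)^4 + 2(4c+1)^3 - 13(4c+1)^2 - 2(4c+1) - 8 = 256c^4 + 384c^3 - 16c^2 - 72c - 20 = 4(64c^4 + 96c^3 - 4c^2 - 18c - 5).

4(64c^4 + 96c^3 - 4c^2 - 18c - 5)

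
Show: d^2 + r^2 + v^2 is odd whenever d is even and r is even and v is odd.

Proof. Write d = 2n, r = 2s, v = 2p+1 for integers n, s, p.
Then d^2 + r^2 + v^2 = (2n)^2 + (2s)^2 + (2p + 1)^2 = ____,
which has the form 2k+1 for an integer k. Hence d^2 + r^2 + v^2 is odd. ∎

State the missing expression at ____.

2(2n^2 + 2p^2 + 2p + 2s^2) + 1

(2n)^2 + (2s)^2 + (2p + 1)^2 = 4n^2 + 4p^2 + 4p + 4s^2 + 1
= 2(2n^2 + 2p^2 + 2p + 2s^2) + 1.
Since 2n^2 + 2p^2 + 2p + 2s^2 is an integer, the sum of squares is of the form 2k+1 for an integer k.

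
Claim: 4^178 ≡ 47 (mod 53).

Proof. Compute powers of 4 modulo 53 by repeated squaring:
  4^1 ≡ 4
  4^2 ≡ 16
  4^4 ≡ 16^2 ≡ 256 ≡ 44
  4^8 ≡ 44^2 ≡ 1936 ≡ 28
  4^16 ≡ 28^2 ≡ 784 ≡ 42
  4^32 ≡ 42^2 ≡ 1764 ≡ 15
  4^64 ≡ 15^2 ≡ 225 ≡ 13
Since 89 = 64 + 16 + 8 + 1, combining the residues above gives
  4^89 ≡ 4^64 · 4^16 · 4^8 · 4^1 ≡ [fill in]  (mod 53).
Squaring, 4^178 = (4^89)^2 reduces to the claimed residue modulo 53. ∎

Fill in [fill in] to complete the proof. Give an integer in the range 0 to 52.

43

4^64 · 4^16 · 4^8 · 4^1 ≡ 13 · 42 · 28 · 4 = 61152.
61152 mod 53 = 43, so 4^89 ≡ 43 (mod 53).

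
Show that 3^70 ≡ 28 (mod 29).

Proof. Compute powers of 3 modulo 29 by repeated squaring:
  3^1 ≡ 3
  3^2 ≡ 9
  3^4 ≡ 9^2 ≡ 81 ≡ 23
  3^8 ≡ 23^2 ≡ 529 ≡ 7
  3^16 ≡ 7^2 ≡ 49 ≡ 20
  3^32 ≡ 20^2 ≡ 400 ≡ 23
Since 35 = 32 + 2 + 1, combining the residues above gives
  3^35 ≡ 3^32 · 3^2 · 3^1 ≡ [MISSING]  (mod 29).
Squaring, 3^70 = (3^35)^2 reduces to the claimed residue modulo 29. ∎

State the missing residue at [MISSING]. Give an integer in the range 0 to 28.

Multiply the listed residues: 23 · 9 · 3 = 207 → 621.
Reducing modulo 29: 621 = 21·29 + 12, so 3^35 ≡ 12.

12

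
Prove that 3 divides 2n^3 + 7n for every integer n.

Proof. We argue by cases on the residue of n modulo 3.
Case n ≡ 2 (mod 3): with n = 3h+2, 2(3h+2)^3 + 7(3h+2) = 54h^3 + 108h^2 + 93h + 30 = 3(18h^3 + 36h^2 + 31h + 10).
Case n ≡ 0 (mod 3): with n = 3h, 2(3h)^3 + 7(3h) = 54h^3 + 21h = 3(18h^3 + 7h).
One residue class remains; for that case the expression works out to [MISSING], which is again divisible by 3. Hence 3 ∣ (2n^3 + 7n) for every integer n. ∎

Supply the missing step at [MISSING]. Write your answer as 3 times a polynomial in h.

The residues treated are {2, 0}, so the missing case is n ≡ 1 (mod 3); write n = 3h+1.
Then 2(3h+1)^3 + 7(3h+1) = 54h^3 + 54h^2 + 39h + 9 = 3(18h^3 + 18h^2 + 13h + 3).

3(18h^3 + 18h^2 + 13h + 3)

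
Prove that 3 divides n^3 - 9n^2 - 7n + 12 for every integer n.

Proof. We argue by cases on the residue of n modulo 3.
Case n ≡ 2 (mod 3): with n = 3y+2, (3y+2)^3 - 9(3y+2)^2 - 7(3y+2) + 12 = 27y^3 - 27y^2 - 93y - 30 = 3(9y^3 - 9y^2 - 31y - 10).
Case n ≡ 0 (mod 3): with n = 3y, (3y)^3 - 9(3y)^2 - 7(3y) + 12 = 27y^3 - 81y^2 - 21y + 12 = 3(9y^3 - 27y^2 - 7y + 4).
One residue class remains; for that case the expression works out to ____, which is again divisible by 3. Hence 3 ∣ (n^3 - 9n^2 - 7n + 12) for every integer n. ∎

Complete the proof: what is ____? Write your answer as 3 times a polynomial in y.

3(9y^3 - 18y^2 - 22y - 1)

The residues treated are {2, 0}, so the missing case is n ≡ 1 (mod 3); write n = 3y+1.
Then (3y+1)^3 - 9(3y+1)^2 - 7(3y+1) + 12 = 27y^3 - 54y^2 - 66y - 3 = 3(9y^3 - 18y^2 - 22y - 1).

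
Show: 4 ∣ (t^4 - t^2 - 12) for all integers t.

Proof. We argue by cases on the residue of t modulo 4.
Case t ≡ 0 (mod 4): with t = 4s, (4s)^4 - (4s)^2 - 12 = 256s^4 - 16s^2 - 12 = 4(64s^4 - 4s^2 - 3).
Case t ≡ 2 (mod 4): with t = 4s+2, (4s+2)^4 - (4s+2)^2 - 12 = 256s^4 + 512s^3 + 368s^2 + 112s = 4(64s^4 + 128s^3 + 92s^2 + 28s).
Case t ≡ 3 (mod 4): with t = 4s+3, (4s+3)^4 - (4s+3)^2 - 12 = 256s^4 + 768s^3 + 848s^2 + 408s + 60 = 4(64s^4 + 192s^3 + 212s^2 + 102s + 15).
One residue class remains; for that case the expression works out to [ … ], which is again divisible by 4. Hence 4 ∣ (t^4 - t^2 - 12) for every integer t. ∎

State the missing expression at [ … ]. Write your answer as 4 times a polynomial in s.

4(64s^4 + 64s^3 + 20s^2 + 2s - 3)

The residues treated are {0, 2, 3}, so the missing case is t ≡ 1 (mod 4); write t = 4s+1.
Then (4s+1)^4 - (4s+1)^2 - 12 = 256s^4 + 256s^3 + 80s^2 + 8s - 12 = 4(64s^4 + 64s^3 + 20s^2 + 2s - 3).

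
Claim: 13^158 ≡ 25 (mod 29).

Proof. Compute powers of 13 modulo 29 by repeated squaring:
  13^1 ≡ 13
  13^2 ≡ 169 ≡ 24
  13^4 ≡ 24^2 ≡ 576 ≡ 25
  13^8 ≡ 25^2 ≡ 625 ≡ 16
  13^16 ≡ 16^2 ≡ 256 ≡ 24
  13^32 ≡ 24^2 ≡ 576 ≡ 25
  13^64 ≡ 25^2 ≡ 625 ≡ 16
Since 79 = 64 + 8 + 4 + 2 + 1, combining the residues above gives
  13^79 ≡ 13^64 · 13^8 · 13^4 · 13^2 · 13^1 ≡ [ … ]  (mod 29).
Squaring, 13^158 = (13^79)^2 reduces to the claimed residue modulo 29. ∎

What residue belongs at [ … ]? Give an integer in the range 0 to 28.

5

Multiply the listed residues: 16 · 16 · 25 · 24 · 13 = 256 → 6400 → 153600 → 1996800.
Reducing modulo 29: 1996800 = 68855·29 + 5, so 13^79 ≡ 5.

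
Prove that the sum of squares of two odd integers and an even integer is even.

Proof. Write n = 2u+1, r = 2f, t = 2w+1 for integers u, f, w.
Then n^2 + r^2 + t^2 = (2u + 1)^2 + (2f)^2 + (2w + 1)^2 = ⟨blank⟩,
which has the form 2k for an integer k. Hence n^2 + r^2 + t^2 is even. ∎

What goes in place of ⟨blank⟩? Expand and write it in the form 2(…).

2(2f^2 + 2u^2 + 2u + 2w^2 + 2w + 1)

Expanding: (2u + 1)^2 + (2f)^2 + (2w + 1)^2 = 4f^2 + 4u^2 + 4u + 4w^2 + 4w + 2.
Every term is even; pulling out the factor of 2 gives 2(2f^2 + 2u^2 + 2u + 2w^2 + 2w + 1).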